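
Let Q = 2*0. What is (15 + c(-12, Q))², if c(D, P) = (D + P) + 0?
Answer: 9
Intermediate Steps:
Q = 0
c(D, P) = D + P
(15 + c(-12, Q))² = (15 + (-12 + 0))² = (15 - 12)² = 3² = 9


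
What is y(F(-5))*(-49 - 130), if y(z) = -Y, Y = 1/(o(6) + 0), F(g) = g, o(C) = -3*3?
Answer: -179/9 ≈ -19.889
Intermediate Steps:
o(C) = -9
Y = -1/9 (Y = 1/(-9 + 0) = 1/(-9) = -1/9 ≈ -0.11111)
y(z) = 1/9 (y(z) = -1*(-1/9) = 1/9)
y(F(-5))*(-49 - 130) = (-49 - 130)/9 = (1/9)*(-179) = -179/9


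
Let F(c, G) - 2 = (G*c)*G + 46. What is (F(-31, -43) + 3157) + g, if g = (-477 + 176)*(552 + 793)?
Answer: -458959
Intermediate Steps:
g = -404845 (g = -301*1345 = -404845)
F(c, G) = 48 + c*G² (F(c, G) = 2 + ((G*c)*G + 46) = 2 + (c*G² + 46) = 2 + (46 + c*G²) = 48 + c*G²)
(F(-31, -43) + 3157) + g = ((48 - 31*(-43)²) + 3157) - 404845 = ((48 - 31*1849) + 3157) - 404845 = ((48 - 57319) + 3157) - 404845 = (-57271 + 3157) - 404845 = -54114 - 404845 = -458959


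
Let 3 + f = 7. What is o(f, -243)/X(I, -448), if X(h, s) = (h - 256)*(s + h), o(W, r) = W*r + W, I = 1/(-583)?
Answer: -329012552/38981600065 ≈ -0.0084402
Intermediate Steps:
f = 4 (f = -3 + 7 = 4)
I = -1/583 ≈ -0.0017153
o(W, r) = W + W*r
X(h, s) = (-256 + h)*(h + s)
o(f, -243)/X(I, -448) = (4*(1 - 243))/((-1/583)² - 256*(-1/583) - 256*(-448) - 1/583*(-448)) = (4*(-242))/(1/339889 + 256/583 + 114688 + 448/583) = -968/38981600065/339889 = -968*339889/38981600065 = -329012552/38981600065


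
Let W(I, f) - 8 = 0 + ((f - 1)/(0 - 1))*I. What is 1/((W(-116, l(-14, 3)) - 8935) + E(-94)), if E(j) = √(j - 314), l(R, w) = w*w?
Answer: -7999/63984409 - 2*I*√102/63984409 ≈ -0.00012501 - 3.1569e-7*I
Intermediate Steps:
l(R, w) = w²
E(j) = √(-314 + j)
W(I, f) = 8 + I*(1 - f) (W(I, f) = 8 + (0 + ((f - 1)/(0 - 1))*I) = 8 + (0 + ((-1 + f)/(-1))*I) = 8 + (0 + ((-1 + f)*(-1))*I) = 8 + (0 + (1 - f)*I) = 8 + (0 + I*(1 - f)) = 8 + I*(1 - f))
1/((W(-116, l(-14, 3)) - 8935) + E(-94)) = 1/(((8 - 116 - 1*(-116)*3²) - 8935) + √(-314 - 94)) = 1/(((8 - 116 - 1*(-116)*9) - 8935) + √(-408)) = 1/(((8 - 116 + 1044) - 8935) + 2*I*√102) = 1/((936 - 8935) + 2*I*√102) = 1/(-7999 + 2*I*√102)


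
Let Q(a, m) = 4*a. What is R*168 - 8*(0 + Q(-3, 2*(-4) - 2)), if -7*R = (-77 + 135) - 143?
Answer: 2136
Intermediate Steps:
R = 85/7 (R = -((-77 + 135) - 143)/7 = -(58 - 143)/7 = -⅐*(-85) = 85/7 ≈ 12.143)
R*168 - 8*(0 + Q(-3, 2*(-4) - 2)) = (85/7)*168 - 8*(0 + 4*(-3)) = 2040 - 8*(0 - 12) = 2040 - 8*(-12) = 2040 + 96 = 2136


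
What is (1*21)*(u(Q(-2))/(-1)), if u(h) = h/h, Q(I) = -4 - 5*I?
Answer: -21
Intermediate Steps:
u(h) = 1
(1*21)*(u(Q(-2))/(-1)) = (1*21)*(1/(-1)) = 21*(1*(-1)) = 21*(-1) = -21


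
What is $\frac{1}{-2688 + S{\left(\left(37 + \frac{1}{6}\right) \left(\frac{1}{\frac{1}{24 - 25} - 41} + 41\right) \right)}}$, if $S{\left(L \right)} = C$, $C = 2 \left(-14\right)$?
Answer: $- \frac{1}{2716} \approx -0.00036819$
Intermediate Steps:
$C = -28$
$S{\left(L \right)} = -28$
$\frac{1}{-2688 + S{\left(\left(37 + \frac{1}{6}\right) \left(\frac{1}{\frac{1}{24 - 25} - 41} + 41\right) \right)}} = \frac{1}{-2688 - 28} = \frac{1}{-2716} = - \frac{1}{2716}$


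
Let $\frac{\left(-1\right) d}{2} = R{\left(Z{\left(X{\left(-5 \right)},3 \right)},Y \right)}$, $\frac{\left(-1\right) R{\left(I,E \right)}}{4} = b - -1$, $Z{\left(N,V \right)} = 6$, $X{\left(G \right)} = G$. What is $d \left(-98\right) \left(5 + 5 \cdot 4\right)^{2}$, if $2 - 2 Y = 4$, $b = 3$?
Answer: $-1960000$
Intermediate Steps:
$Y = -1$ ($Y = 1 - 2 = -1$)
$R{\left(I,E \right)} = -16$ ($R{\left(I,E \right)} = - 4 \left(3 - -1\right) = - 4 \left(3 + 1\right) = \left(-4\right) 4 = -16$)
$d = 32$ ($d = \left(-2\right) \left(-16\right) = 32$)
$d \left(-98\right) \left(5 + 5 \cdot 4\right)^{2} = 32 \left(-98\right) \left(5 + 5 \cdot 4\right)^{2} = - 3136 \left(5 + 20\right)^{2} = - 3136 \cdot 25^{2} = \left(-3136\right) 625 = -1960000$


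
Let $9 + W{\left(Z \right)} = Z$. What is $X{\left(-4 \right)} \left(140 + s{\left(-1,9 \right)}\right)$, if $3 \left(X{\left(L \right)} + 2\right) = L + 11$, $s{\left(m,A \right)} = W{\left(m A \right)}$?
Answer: $\frac{122}{3} \approx 40.667$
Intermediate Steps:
$W{\left(Z \right)} = -9 + Z$
$s{\left(m,A \right)} = -9 + A m$ ($s{\left(m,A \right)} = -9 + m A = -9 + A m$)
$X{\left(L \right)} = \frac{5}{3} + \frac{L}{3}$ ($X{\left(L \right)} = -2 + \frac{L + 11}{3} = -2 + \frac{11 + L}{3} = -2 + \left(\frac{11}{3} + \frac{L}{3}\right) = \frac{5}{3} + \frac{L}{3}$)
$X{\left(-4 \right)} \left(140 + s{\left(-1,9 \right)}\right) = \left(\frac{5}{3} + \frac{1}{3} \left(-4\right)\right) \left(140 + \left(-9 + 9 \left(-1\right)\right)\right) = \left(\frac{5}{3} - \frac{4}{3}\right) \left(140 - 18\right) = \frac{140 - 18}{3} = \frac{1}{3} \cdot 122 = \frac{122}{3}$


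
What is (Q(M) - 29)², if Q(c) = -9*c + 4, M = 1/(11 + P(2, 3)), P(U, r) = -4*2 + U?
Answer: 17956/25 ≈ 718.24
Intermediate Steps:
P(U, r) = -8 + U
M = ⅕ (M = 1/(11 + (-8 + 2)) = 1/(11 - 6) = 1/5 = ⅕ ≈ 0.20000)
Q(c) = 4 - 9*c
(Q(M) - 29)² = ((4 - 9*⅕) - 29)² = ((4 - 9/5) - 29)² = (11/5 - 29)² = (-134/5)² = 17956/25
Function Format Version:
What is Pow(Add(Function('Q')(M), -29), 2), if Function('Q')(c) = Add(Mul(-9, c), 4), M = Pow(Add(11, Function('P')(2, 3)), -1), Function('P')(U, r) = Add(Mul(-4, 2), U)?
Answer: Rational(17956, 25) ≈ 718.24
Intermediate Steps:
Function('P')(U, r) = Add(-8, U)
M = Rational(1, 5) (M = Pow(Add(11, Add(-8, 2)), -1) = Pow(Add(11, -6), -1) = Pow(5, -1) = Rational(1, 5) ≈ 0.20000)
Function('Q')(c) = Add(4, Mul(-9, c))
Pow(Add(Function('Q')(M), -29), 2) = Pow(Add(Add(4, Mul(-9, Rational(1, 5))), -29), 2) = Pow(Add(Add(4, Rational(-9, 5)), -29), 2) = Pow(Add(Rational(11, 5), -29), 2) = Pow(Rational(-134, 5), 2) = Rational(17956, 25)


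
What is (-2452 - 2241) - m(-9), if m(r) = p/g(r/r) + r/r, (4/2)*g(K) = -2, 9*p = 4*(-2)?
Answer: -42254/9 ≈ -4694.9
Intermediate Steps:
p = -8/9 (p = (4*(-2))/9 = (⅑)*(-8) = -8/9 ≈ -0.88889)
g(K) = -1 (g(K) = (½)*(-2) = -1)
m(r) = 17/9 (m(r) = -8/9/(-1) + r/r = -8/9*(-1) + 1 = 8/9 + 1 = 17/9)
(-2452 - 2241) - m(-9) = (-2452 - 2241) - 1*17/9 = -4693 - 17/9 = -42254/9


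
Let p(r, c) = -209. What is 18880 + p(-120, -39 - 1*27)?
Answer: 18671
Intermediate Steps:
18880 + p(-120, -39 - 1*27) = 18880 - 209 = 18671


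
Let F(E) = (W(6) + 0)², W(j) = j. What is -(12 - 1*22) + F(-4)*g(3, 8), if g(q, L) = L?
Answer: 298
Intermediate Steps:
F(E) = 36 (F(E) = (6 + 0)² = 6² = 36)
-(12 - 1*22) + F(-4)*g(3, 8) = -(12 - 1*22) + 36*8 = -(12 - 22) + 288 = -1*(-10) + 288 = 10 + 288 = 298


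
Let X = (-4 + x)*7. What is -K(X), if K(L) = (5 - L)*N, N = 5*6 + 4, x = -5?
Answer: -2312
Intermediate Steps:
N = 34 (N = 30 + 4 = 34)
X = -63 (X = (-4 - 5)*7 = -9*7 = -63)
K(L) = 170 - 34*L (K(L) = (5 - L)*34 = 170 - 34*L)
-K(X) = -(170 - 34*(-63)) = -(170 + 2142) = -1*2312 = -2312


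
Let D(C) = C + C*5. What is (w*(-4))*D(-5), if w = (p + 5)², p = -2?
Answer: 1080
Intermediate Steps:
D(C) = 6*C (D(C) = C + 5*C = 6*C)
w = 9 (w = (-2 + 5)² = 3² = 9)
(w*(-4))*D(-5) = (9*(-4))*(6*(-5)) = -36*(-30) = 1080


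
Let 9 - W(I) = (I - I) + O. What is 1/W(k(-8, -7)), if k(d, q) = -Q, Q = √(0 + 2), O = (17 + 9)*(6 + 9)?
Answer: -1/381 ≈ -0.0026247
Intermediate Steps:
O = 390 (O = 26*15 = 390)
Q = √2 ≈ 1.4142
k(d, q) = -√2
W(I) = -381 (W(I) = 9 - ((I - I) + 390) = 9 - (0 + 390) = 9 - 1*390 = 9 - 390 = -381)
1/W(k(-8, -7)) = 1/(-381) = -1/381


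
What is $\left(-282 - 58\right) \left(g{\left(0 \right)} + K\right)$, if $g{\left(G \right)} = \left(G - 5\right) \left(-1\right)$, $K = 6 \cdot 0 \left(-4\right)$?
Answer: $-1700$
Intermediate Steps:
$K = 0$ ($K = 0 \left(-4\right) = 0$)
$g{\left(G \right)} = 5 - G$ ($g{\left(G \right)} = \left(-5 + G\right) \left(-1\right) = 5 - G$)
$\left(-282 - 58\right) \left(g{\left(0 \right)} + K\right) = \left(-282 - 58\right) \left(\left(5 - 0\right) + 0\right) = - 340 \left(\left(5 + 0\right) + 0\right) = - 340 \left(5 + 0\right) = \left(-340\right) 5 = -1700$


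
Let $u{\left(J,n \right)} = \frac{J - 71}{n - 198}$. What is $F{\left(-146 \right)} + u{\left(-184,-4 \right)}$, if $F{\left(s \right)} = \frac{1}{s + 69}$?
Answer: $\frac{19433}{15554} \approx 1.2494$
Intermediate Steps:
$F{\left(s \right)} = \frac{1}{69 + s}$
$u{\left(J,n \right)} = \frac{-71 + J}{-198 + n}$
$F{\left(-146 \right)} + u{\left(-184,-4 \right)} = \frac{1}{69 - 146} + \frac{-71 - 184}{-198 - 4} = \frac{1}{-77} + \frac{1}{-202} \left(-255\right) = - \frac{1}{77} - - \frac{255}{202} = - \frac{1}{77} + \frac{255}{202} = \frac{19433}{15554}$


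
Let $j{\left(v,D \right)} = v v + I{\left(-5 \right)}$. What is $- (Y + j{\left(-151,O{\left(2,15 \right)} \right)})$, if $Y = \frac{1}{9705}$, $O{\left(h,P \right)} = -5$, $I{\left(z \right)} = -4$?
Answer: $- \frac{221244886}{9705} \approx -22797.0$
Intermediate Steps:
$j{\left(v,D \right)} = -4 + v^{2}$ ($j{\left(v,D \right)} = v v - 4 = v^{2} - 4 = -4 + v^{2}$)
$Y = \frac{1}{9705} \approx 0.00010304$
$- (Y + j{\left(-151,O{\left(2,15 \right)} \right)}) = - (\frac{1}{9705} - \left(4 - \left(-151\right)^{2}\right)) = - (\frac{1}{9705} + \left(-4 + 22801\right)) = - (\frac{1}{9705} + 22797) = \left(-1\right) \frac{221244886}{9705} = - \frac{221244886}{9705}$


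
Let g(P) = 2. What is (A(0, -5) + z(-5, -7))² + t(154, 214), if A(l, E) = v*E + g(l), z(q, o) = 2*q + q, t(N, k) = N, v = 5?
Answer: 1598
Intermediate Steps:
z(q, o) = 3*q
A(l, E) = 2 + 5*E (A(l, E) = 5*E + 2 = 2 + 5*E)
(A(0, -5) + z(-5, -7))² + t(154, 214) = ((2 + 5*(-5)) + 3*(-5))² + 154 = ((2 - 25) - 15)² + 154 = (-23 - 15)² + 154 = (-38)² + 154 = 1444 + 154 = 1598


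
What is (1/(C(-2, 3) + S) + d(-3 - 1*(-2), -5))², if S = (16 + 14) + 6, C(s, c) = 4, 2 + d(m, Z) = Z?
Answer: 77841/1600 ≈ 48.651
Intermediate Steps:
d(m, Z) = -2 + Z
S = 36 (S = 30 + 6 = 36)
(1/(C(-2, 3) + S) + d(-3 - 1*(-2), -5))² = (1/(4 + 36) + (-2 - 5))² = (1/40 - 7)² = (-279/40)² = 77841/1600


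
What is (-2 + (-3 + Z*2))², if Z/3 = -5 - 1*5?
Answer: 4225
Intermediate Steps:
Z = -30 (Z = 3*(-5 - 1*5) = 3*(-5 - 5) = 3*(-10) = -30)
(-2 + (-3 + Z*2))² = (-2 + (-3 - 30*2))² = (-2 + (-3 - 60))² = (-2 - 63)² = (-65)² = 4225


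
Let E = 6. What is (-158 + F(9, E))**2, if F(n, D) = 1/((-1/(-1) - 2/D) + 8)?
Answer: 16851025/676 ≈ 24928.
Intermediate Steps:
F(n, D) = 1/(9 - 2/D) (F(n, D) = 1/((-1*(-1) - 2/D) + 8) = 1/((1 - 2/D) + 8) = 1/(9 - 2/D))
(-158 + F(9, E))**2 = (-158 + 6/(-2 + 9*6))**2 = (-158 + 6/(-2 + 54))**2 = (-158 + 6/52)**2 = (-158 + 6*(1/52))**2 = (-158 + 3/26)**2 = (-4105/26)**2 = 16851025/676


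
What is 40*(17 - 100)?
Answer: -3320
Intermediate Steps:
40*(17 - 100) = 40*(-83) = -3320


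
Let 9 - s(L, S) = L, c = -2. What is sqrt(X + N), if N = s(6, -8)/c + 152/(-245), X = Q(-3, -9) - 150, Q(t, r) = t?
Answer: I*sqrt(760090)/70 ≈ 12.455*I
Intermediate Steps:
s(L, S) = 9 - L
X = -153 (X = -3 - 150 = -153)
N = -1039/490 (N = (9 - 1*6)/(-2) + 152/(-245) = (9 - 6)*(-1/2) + 152*(-1/245) = 3*(-1/2) - 152/245 = -3/2 - 152/245 = -1039/490 ≈ -2.1204)
sqrt(X + N) = sqrt(-153 - 1039/490) = sqrt(-76009/490) = I*sqrt(760090)/70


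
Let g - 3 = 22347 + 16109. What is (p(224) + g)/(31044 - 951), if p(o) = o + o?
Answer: 12969/10031 ≈ 1.2929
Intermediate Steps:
p(o) = 2*o
g = 38459 (g = 3 + (22347 + 16109) = 3 + 38456 = 38459)
(p(224) + g)/(31044 - 951) = (2*224 + 38459)/(31044 - 951) = (448 + 38459)/30093 = 38907*(1/30093) = 12969/10031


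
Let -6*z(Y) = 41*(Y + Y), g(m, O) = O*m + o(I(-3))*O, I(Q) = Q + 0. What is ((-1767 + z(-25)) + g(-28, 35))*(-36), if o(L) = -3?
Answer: 90372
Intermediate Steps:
I(Q) = Q
g(m, O) = -3*O + O*m (g(m, O) = O*m - 3*O = -3*O + O*m)
z(Y) = -41*Y/3 (z(Y) = -41*(Y + Y)/6 = -41*2*Y/6 = -41*Y/3)
((-1767 + z(-25)) + g(-28, 35))*(-36) = ((-1767 - 41/3*(-25)) + 35*(-3 - 28))*(-36) = ((-1767 + 1025/3) + 35*(-31))*(-36) = (-4276/3 - 1085)*(-36) = -7531/3*(-36) = 90372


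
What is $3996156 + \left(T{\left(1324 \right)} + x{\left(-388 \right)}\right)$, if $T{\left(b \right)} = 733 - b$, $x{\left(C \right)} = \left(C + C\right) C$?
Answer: $4296653$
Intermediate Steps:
$x{\left(C \right)} = 2 C^{2}$ ($x{\left(C \right)} = 2 C C = 2 C^{2}$)
$3996156 + \left(T{\left(1324 \right)} + x{\left(-388 \right)}\right) = 3996156 + \left(\left(733 - 1324\right) + 2 \left(-388\right)^{2}\right) = 3996156 + \left(\left(733 - 1324\right) + 2 \cdot 150544\right) = 3996156 + \left(-591 + 301088\right) = 3996156 + 300497 = 4296653$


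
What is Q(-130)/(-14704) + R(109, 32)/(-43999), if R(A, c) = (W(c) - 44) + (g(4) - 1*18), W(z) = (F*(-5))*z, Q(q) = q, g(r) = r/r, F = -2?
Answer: 955767/323480648 ≈ 0.0029546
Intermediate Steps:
g(r) = 1
W(z) = 10*z (W(z) = (-2*(-5))*z = 10*z)
R(A, c) = -61 + 10*c (R(A, c) = (10*c - 44) + (1 - 1*18) = (-44 + 10*c) + (1 - 18) = (-44 + 10*c) - 17 = -61 + 10*c)
Q(-130)/(-14704) + R(109, 32)/(-43999) = -130/(-14704) + (-61 + 10*32)/(-43999) = -130*(-1/14704) + (-61 + 320)*(-1/43999) = 65/7352 + 259*(-1/43999) = 65/7352 - 259/43999 = 955767/323480648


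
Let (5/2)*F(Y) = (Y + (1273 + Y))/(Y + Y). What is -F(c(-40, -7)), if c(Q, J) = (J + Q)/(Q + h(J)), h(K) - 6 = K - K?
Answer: -43376/235 ≈ -184.58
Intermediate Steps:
h(K) = 6 (h(K) = 6 + (K - K) = 6 + 0 = 6)
c(Q, J) = (J + Q)/(6 + Q) (c(Q, J) = (J + Q)/(Q + 6) = (J + Q)/(6 + Q))
F(Y) = (1273 + 2*Y)/(5*Y) (F(Y) = 2*((Y + (1273 + Y))/(Y + Y))/5 = 2*((1273 + 2*Y)/((2*Y)))/5 = 2*((1273 + 2*Y)*(1/(2*Y)))/5 = 2*((1273 + 2*Y)/(2*Y))/5 = (1273 + 2*Y)/(5*Y))
-F(c(-40, -7)) = -(1273 + 2*((-7 - 40)/(6 - 40)))/(5*((-7 - 40)/(6 - 40))) = -(1273 + 2*(-47/(-34)))/(5*(-47/(-34))) = -(1273 + 2*(-1/34*(-47)))/(5*((-1/34*(-47)))) = -(1273 + 2*(47/34))/(5*47/34) = -34*(1273 + 47/17)/(5*47) = -34*21688/(5*47*17) = -1*43376/235 = -43376/235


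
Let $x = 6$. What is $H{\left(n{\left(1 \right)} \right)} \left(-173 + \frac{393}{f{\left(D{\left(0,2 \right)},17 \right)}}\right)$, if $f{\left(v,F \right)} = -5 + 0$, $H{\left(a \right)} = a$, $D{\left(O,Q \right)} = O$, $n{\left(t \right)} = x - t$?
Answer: $-1258$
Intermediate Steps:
$n{\left(t \right)} = 6 - t$
$f{\left(v,F \right)} = -5$
$H{\left(n{\left(1 \right)} \right)} \left(-173 + \frac{393}{f{\left(D{\left(0,2 \right)},17 \right)}}\right) = \left(6 - 1\right) \left(-173 + \frac{393}{-5}\right) = \left(6 - 1\right) \left(-173 + 393 \left(- \frac{1}{5}\right)\right) = 5 \left(-173 - \frac{393}{5}\right) = 5 \left(- \frac{1258}{5}\right) = -1258$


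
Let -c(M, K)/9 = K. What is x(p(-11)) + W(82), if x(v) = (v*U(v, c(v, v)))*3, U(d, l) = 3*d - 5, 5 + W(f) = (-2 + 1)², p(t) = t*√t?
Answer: -11983 + 165*I*√11 ≈ -11983.0 + 547.24*I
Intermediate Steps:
c(M, K) = -9*K
p(t) = t^(3/2)
W(f) = -4 (W(f) = -5 + (-2 + 1)² = -5 + (-1)² = -5 + 1 = -4)
U(d, l) = -5 + 3*d
x(v) = 3*v*(-5 + 3*v) (x(v) = (v*(-5 + 3*v))*3 = 3*v*(-5 + 3*v))
x(p(-11)) + W(82) = 3*(-11)^(3/2)*(-5 + 3*(-11)^(3/2)) - 4 = 3*(-11*I*√11)*(-5 + 3*(-11*I*√11)) - 4 = 3*(-11*I*√11)*(-5 - 33*I*√11) - 4 = -33*I*√11*(-5 - 33*I*√11) - 4 = -4 - 33*I*√11*(-5 - 33*I*√11)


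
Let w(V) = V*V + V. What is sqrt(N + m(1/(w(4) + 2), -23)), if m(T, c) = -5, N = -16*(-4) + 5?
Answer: 8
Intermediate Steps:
w(V) = V + V**2 (w(V) = V**2 + V = V + V**2)
N = 69 (N = 64 + 5 = 69)
sqrt(N + m(1/(w(4) + 2), -23)) = sqrt(69 - 5) = sqrt(64) = 8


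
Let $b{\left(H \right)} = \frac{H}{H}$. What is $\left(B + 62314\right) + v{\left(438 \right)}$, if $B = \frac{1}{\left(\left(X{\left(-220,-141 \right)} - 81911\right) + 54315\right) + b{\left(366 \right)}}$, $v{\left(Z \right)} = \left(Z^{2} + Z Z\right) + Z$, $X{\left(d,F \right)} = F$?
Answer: $\frac{12382459839}{27736} \approx 4.4644 \cdot 10^{5}$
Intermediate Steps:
$b{\left(H \right)} = 1$
$v{\left(Z \right)} = Z + 2 Z^{2}$ ($v{\left(Z \right)} = \left(Z^{2} + Z^{2}\right) + Z = 2 Z^{2} + Z = Z + 2 Z^{2}$)
$B = - \frac{1}{27736}$ ($B = \frac{1}{\left(\left(-141 - 81911\right) + 54315\right) + 1} = \frac{1}{\left(-82052 + 54315\right) + 1} = \frac{1}{-27737 + 1} = \frac{1}{-27736} = - \frac{1}{27736} \approx -3.6054 \cdot 10^{-5}$)
$\left(B + 62314\right) + v{\left(438 \right)} = \left(- \frac{1}{27736} + 62314\right) + 438 \left(1 + 2 \cdot 438\right) = \frac{1728341103}{27736} + 438 \left(1 + 876\right) = \frac{1728341103}{27736} + 438 \cdot 877 = \frac{1728341103}{27736} + 384126 = \frac{12382459839}{27736}$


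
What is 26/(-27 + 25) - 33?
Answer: -46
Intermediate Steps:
26/(-27 + 25) - 33 = 26/(-2) - 33 = 26*(-1/2) - 33 = -13 - 33 = -46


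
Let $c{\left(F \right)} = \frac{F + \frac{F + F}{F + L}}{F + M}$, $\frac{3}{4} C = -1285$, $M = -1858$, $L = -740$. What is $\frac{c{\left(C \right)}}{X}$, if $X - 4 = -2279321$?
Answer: $- \frac{944989}{4493390830192} \approx -2.1031 \cdot 10^{-7}$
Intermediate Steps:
$X = -2279317$ ($X = 4 - 2279321 = -2279317$)
$C = - \frac{5140}{3}$ ($C = \frac{4}{3} \left(-1285\right) = - \frac{5140}{3} \approx -1713.3$)
$c{\left(F \right)} = \frac{F + \frac{2 F}{-740 + F}}{-1858 + F}$ ($c{\left(F \right)} = \frac{F + \frac{F + F}{F - 740}}{F - 1858} = \frac{F + \frac{2 F}{-740 + F}}{-1858 + F}$)
$\frac{c{\left(C \right)}}{X} = \frac{\left(- \frac{5140}{3}\right) \frac{1}{1374920 + \left(- \frac{5140}{3}\right)^{2} - -4451240} \left(-738 - \frac{5140}{3}\right)}{-2279317} = \left(- \frac{5140}{3}\right) \frac{1}{1374920 + \frac{26419600}{9} + 4451240} \left(- \frac{7354}{3}\right) \left(- \frac{1}{2279317}\right) = \left(- \frac{5140}{3}\right) \frac{1}{\frac{78855040}{9}} \left(- \frac{7354}{3}\right) \left(- \frac{1}{2279317}\right) = \left(- \frac{5140}{3}\right) \frac{9}{78855040} \left(- \frac{7354}{3}\right) \left(- \frac{1}{2279317}\right) = \frac{944989}{1971376} \left(- \frac{1}{2279317}\right) = - \frac{944989}{4493390830192}$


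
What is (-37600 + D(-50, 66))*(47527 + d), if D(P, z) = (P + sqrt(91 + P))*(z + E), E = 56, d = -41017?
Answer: -284487000 + 794220*sqrt(41) ≈ -2.7940e+8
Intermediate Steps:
D(P, z) = (56 + z)*(P + sqrt(91 + P)) (D(P, z) = (P + sqrt(91 + P))*(z + 56) = (P + sqrt(91 + P))*(56 + z) = (56 + z)*(P + sqrt(91 + P)))
(-37600 + D(-50, 66))*(47527 + d) = (-37600 + (56*(-50) + 56*sqrt(91 - 50) - 50*66 + 66*sqrt(91 - 50)))*(47527 - 41017) = (-37600 + (-2800 + 56*sqrt(41) - 3300 + 66*sqrt(41)))*6510 = (-37600 + (-6100 + 122*sqrt(41)))*6510 = (-43700 + 122*sqrt(41))*6510 = -284487000 + 794220*sqrt(41)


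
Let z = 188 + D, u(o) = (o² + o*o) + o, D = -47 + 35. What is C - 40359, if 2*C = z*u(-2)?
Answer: -39831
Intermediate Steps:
D = -12
u(o) = o + 2*o² (u(o) = (o² + o²) + o = 2*o² + o = o + 2*o²)
z = 176 (z = 188 - 12 = 176)
C = 528 (C = (176*(-2*(1 + 2*(-2))))/2 = (176*(-2*(1 - 4)))/2 = (176*(-2*(-3)))/2 = (176*6)/2 = (½)*1056 = 528)
C - 40359 = 528 - 40359 = -39831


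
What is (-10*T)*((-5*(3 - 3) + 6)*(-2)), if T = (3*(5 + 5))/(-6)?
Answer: -600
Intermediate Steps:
T = -5 (T = (3*10)*(-⅙) = 30*(-⅙) = -5)
(-10*T)*((-5*(3 - 3) + 6)*(-2)) = (-10*(-5))*((-5*(3 - 3) + 6)*(-2)) = 50*((-5*0 + 6)*(-2)) = 50*((0 + 6)*(-2)) = 50*(6*(-2)) = 50*(-12) = -600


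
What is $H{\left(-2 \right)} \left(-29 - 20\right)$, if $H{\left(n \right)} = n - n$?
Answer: $0$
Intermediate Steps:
$H{\left(n \right)} = 0$
$H{\left(-2 \right)} \left(-29 - 20\right) = 0 \left(-29 - 20\right) = 0 \left(-49\right) = 0$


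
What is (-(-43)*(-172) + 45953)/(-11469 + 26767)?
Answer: 38557/15298 ≈ 2.5204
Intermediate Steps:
(-(-43)*(-172) + 45953)/(-11469 + 26767) = (-43*172 + 45953)/15298 = (-7396 + 45953)*(1/15298) = 38557*(1/15298) = 38557/15298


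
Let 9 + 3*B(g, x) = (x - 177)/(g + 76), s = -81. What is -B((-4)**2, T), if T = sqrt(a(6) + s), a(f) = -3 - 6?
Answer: 335/92 - I*sqrt(10)/92 ≈ 3.6413 - 0.034373*I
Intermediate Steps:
a(f) = -9
T = 3*I*sqrt(10) (T = sqrt(-9 - 81) = sqrt(-90) = 3*I*sqrt(10) ≈ 9.4868*I)
B(g, x) = -3 + (-177 + x)/(3*(76 + g)) (B(g, x) = -3 + ((x - 177)/(g + 76))/3 = -3 + ((-177 + x)/(76 + g))/3 = -3 + (-177 + x)/(3*(76 + g)))
-B((-4)**2, T) = -(-861 + 3*I*sqrt(10) - 9*(-4)**2)/(3*(76 + (-4)**2)) = -(-861 + 3*I*sqrt(10) - 9*16)/(3*(76 + 16)) = -(-861 + 3*I*sqrt(10) - 144)/(3*92) = -(-1005 + 3*I*sqrt(10))/(3*92) = -(-335/92 + I*sqrt(10)/92) = 335/92 - I*sqrt(10)/92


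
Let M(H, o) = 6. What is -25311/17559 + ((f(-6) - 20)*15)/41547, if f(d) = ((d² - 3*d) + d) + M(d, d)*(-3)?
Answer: -116551363/81058197 ≈ -1.4379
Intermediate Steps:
f(d) = -18 + d² - 2*d (f(d) = ((d² - 3*d) + d) + 6*(-3) = (d² - 2*d) - 18 = -18 + d² - 2*d)
-25311/17559 + ((f(-6) - 20)*15)/41547 = -25311/17559 + (((-18 + (-6)² - 2*(-6)) - 20)*15)/41547 = -25311*1/17559 + (((-18 + 36 + 12) - 20)*15)*(1/41547) = -8437/5853 + ((30 - 20)*15)*(1/41547) = -8437/5853 + (10*15)*(1/41547) = -8437/5853 + 150*(1/41547) = -8437/5853 + 50/13849 = -116551363/81058197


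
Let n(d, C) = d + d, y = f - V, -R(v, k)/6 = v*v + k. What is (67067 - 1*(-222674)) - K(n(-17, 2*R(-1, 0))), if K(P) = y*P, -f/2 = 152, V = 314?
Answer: 268729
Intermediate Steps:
f = -304 (f = -2*152 = -304)
R(v, k) = -6*k - 6*v² (R(v, k) = -6*(v*v + k) = -6*(v² + k) = -6*(k + v²) = -6*k - 6*v²)
y = -618 (y = -304 - 1*314 = -304 - 314 = -618)
n(d, C) = 2*d
K(P) = -618*P
(67067 - 1*(-222674)) - K(n(-17, 2*R(-1, 0))) = (67067 - 1*(-222674)) - (-618)*2*(-17) = (67067 + 222674) - (-618)*(-34) = 289741 - 1*21012 = 289741 - 21012 = 268729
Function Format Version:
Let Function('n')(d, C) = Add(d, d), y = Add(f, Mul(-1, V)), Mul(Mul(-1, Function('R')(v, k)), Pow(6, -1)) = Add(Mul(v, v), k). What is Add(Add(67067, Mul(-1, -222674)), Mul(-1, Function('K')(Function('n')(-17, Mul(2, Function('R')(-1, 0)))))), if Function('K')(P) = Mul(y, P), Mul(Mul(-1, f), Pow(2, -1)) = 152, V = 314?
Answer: 268729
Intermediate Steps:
f = -304 (f = Mul(-2, 152) = -304)
Function('R')(v, k) = Add(Mul(-6, k), Mul(-6, Pow(v, 2))) (Function('R')(v, k) = Mul(-6, Add(Mul(v, v), k)) = Mul(-6, Add(Pow(v, 2), k)) = Mul(-6, Add(k, Pow(v, 2))) = Add(Mul(-6, k), Mul(-6, Pow(v, 2))))
y = -618 (y = Add(-304, Mul(-1, 314)) = Add(-304, -314) = -618)
Function('n')(d, C) = Mul(2, d)
Function('K')(P) = Mul(-618, P)
Add(Add(67067, Mul(-1, -222674)), Mul(-1, Function('K')(Function('n')(-17, Mul(2, Function('R')(-1, 0)))))) = Add(Add(67067, Mul(-1, -222674)), Mul(-1, Mul(-618, Mul(2, -17)))) = Add(Add(67067, 222674), Mul(-1, Mul(-618, -34))) = Add(289741, Mul(-1, 21012)) = Add(289741, -21012) = 268729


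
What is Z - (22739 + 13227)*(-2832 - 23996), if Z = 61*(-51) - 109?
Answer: 964892628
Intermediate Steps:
Z = -3220 (Z = -3111 - 109 = -3220)
Z - (22739 + 13227)*(-2832 - 23996) = -3220 - (22739 + 13227)*(-2832 - 23996) = -3220 - 35966*(-26828) = -3220 - 1*(-964895848) = -3220 + 964895848 = 964892628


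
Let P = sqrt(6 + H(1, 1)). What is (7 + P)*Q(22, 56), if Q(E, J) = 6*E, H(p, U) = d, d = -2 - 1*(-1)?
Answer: 924 + 132*sqrt(5) ≈ 1219.2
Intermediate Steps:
d = -1 (d = -2 + 1 = -1)
H(p, U) = -1
P = sqrt(5) (P = sqrt(6 - 1) = sqrt(5) ≈ 2.2361)
(7 + P)*Q(22, 56) = (7 + sqrt(5))*(6*22) = (7 + sqrt(5))*132 = 924 + 132*sqrt(5)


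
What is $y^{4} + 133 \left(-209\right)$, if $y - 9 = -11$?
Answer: $-27781$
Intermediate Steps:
$y = -2$ ($y = 9 - 11 = -2$)
$y^{4} + 133 \left(-209\right) = \left(-2\right)^{4} + 133 \left(-209\right) = 16 - 27797 = -27781$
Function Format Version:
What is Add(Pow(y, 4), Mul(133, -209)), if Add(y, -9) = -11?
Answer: -27781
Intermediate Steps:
y = -2 (y = Add(9, -11) = -2)
Add(Pow(y, 4), Mul(133, -209)) = Add(Pow(-2, 4), Mul(133, -209)) = Add(16, -27797) = -27781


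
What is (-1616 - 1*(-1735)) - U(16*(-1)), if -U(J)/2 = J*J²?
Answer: -8073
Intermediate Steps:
U(J) = -2*J³ (U(J) = -2*J*J² = -2*J³)
(-1616 - 1*(-1735)) - U(16*(-1)) = (-1616 - 1*(-1735)) - (-2)*(16*(-1))³ = (-1616 + 1735) - (-2)*(-16)³ = 119 - (-2)*(-4096) = 119 - 1*8192 = 119 - 8192 = -8073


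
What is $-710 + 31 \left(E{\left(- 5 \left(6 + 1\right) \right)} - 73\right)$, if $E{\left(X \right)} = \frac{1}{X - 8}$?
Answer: $- \frac{127870}{43} \approx -2973.7$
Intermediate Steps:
$E{\left(X \right)} = \frac{1}{-8 + X}$
$-710 + 31 \left(E{\left(- 5 \left(6 + 1\right) \right)} - 73\right) = -710 + 31 \left(\frac{1}{-8 - 5 \left(6 + 1\right)} - 73\right) = -710 + 31 \left(\frac{1}{-8 - 35} - 73\right) = -710 + 31 \left(\frac{1}{-43} - 73\right) = -710 + 31 \left(- \frac{1}{43} - 73\right) = -710 + 31 \left(- \frac{3140}{43}\right) = -710 - \frac{97340}{43} = - \frac{127870}{43}$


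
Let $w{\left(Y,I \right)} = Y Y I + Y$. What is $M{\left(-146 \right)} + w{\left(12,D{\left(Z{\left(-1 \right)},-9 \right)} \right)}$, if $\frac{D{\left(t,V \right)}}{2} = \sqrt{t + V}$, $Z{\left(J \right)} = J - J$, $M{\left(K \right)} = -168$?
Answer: $-156 + 864 i \approx -156.0 + 864.0 i$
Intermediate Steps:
$Z{\left(J \right)} = 0$
$D{\left(t,V \right)} = 2 \sqrt{V + t}$ ($D{\left(t,V \right)} = 2 \sqrt{t + V} = 2 \sqrt{V + t}$)
$w{\left(Y,I \right)} = Y + I Y^{2}$ ($w{\left(Y,I \right)} = Y^{2} I + Y = I Y^{2} + Y = Y + I Y^{2}$)
$M{\left(-146 \right)} + w{\left(12,D{\left(Z{\left(-1 \right)},-9 \right)} \right)} = -168 + 12 \left(1 + 2 \sqrt{-9 + 0} \cdot 12\right) = -168 + 12 \left(1 + 2 \sqrt{-9} \cdot 12\right) = -168 + 12 \left(1 + 2 \cdot 3 i 12\right) = -168 + 12 \left(1 + 6 i 12\right) = -168 + 12 \left(1 + 72 i\right) = -168 + \left(12 + 864 i\right) = -156 + 864 i$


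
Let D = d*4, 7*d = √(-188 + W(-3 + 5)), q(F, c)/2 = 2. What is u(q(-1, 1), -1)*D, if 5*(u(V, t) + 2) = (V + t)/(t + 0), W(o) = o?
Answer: -52*I*√186/35 ≈ -20.262*I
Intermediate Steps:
q(F, c) = 4 (q(F, c) = 2*2 = 4)
d = I*√186/7 (d = √(-188 + (-3 + 5))/7 = √(-188 + 2)/7 = √(-186)/7 = (I*√186)/7 = I*√186/7 ≈ 1.9483*I)
D = 4*I*√186/7 (D = (I*√186/7)*4 = 4*I*√186/7 ≈ 7.7932*I)
u(V, t) = -2 + (V + t)/(5*t) (u(V, t) = -2 + ((V + t)/(t + 0))/5 = -2 + ((V + t)/t)/5 = -2 + (V + t)/(5*t))
u(q(-1, 1), -1)*D = ((⅕)*(4 - 9*(-1))/(-1))*(4*I*√186/7) = ((⅕)*(-1)*(4 + 9))*(4*I*√186/7) = ((⅕)*(-1)*13)*(4*I*√186/7) = -52*I*√186/35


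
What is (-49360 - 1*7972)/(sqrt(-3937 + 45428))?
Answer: -57332*sqrt(41491)/41491 ≈ -281.46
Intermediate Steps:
(-49360 - 1*7972)/(sqrt(-3937 + 45428)) = (-49360 - 7972)/(sqrt(41491)) = -57332*sqrt(41491)/41491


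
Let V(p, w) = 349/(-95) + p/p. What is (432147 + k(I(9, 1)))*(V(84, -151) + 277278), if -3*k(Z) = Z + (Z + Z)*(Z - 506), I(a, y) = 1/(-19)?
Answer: 2465511075992888/20577 ≈ 1.1982e+11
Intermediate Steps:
I(a, y) = -1/19
V(p, w) = -254/95 (V(p, w) = 349*(-1/95) + 1 = -349/95 + 1 = -254/95)
k(Z) = -Z/3 - 2*Z*(-506 + Z)/3 (k(Z) = -(Z + (Z + Z)*(Z - 506))/3 = -(Z + (2*Z)*(-506 + Z))/3 = -(Z + 2*Z*(-506 + Z))/3 = -Z/3 - 2*Z*(-506 + Z)/3)
(432147 + k(I(9, 1)))*(V(84, -151) + 277278) = (432147 + (1/3)*(-1/19)*(1011 - 2*(-1/19)))*(-254/95 + 277278) = (432147 + (1/3)*(-1/19)*(1011 + 2/19))*(26341156/95) = (432147 + (1/3)*(-1/19)*(19211/19))*(26341156/95) = (432147 - 19211/1083)*(26341156/95) = (467995990/1083)*(26341156/95) = 2465511075992888/20577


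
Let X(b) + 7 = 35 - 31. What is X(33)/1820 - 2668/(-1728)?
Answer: 303161/196560 ≈ 1.5423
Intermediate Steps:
X(b) = -3 (X(b) = -7 + (35 - 31) = -7 + 4 = -3)
X(33)/1820 - 2668/(-1728) = -3/1820 - 2668/(-1728) = -3*1/1820 - 2668*(-1/1728) = -3/1820 + 667/432 = 303161/196560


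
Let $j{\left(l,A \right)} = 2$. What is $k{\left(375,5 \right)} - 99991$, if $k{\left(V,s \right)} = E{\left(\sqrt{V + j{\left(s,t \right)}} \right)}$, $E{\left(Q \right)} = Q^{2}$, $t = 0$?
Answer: $-99614$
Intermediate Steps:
$k{\left(V,s \right)} = 2 + V$ ($k{\left(V,s \right)} = \left(\sqrt{V + 2}\right)^{2} = \left(\sqrt{2 + V}\right)^{2} = 2 + V$)
$k{\left(375,5 \right)} - 99991 = \left(2 + 375\right) - 99991 = 377 - 99991 = -99614$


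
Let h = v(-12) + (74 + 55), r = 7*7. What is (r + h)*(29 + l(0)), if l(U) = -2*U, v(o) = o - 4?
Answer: 4698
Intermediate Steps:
v(o) = -4 + o
r = 49
h = 113 (h = (-4 - 12) + (74 + 55) = -16 + 129 = 113)
(r + h)*(29 + l(0)) = (49 + 113)*(29 - 2*0) = 162*(29 + 0) = 162*29 = 4698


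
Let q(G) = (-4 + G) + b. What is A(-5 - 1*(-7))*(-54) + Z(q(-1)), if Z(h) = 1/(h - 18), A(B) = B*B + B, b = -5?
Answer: -9073/28 ≈ -324.04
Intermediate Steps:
A(B) = B + B² (A(B) = B² + B = B + B²)
q(G) = -9 + G (q(G) = (-4 + G) - 5 = -9 + G)
Z(h) = 1/(-18 + h)
A(-5 - 1*(-7))*(-54) + Z(q(-1)) = ((-5 - 1*(-7))*(1 + (-5 - 1*(-7))))*(-54) + 1/(-18 + (-9 - 1)) = ((-5 + 7)*(1 + (-5 + 7)))*(-54) + 1/(-18 - 10) = (2*(1 + 2))*(-54) + 1/(-28) = (2*3)*(-54) - 1/28 = 6*(-54) - 1/28 = -324 - 1/28 = -9073/28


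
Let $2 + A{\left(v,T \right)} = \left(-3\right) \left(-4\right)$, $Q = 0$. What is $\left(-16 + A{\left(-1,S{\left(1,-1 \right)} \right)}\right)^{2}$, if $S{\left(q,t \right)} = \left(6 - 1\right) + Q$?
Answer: $36$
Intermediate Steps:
$S{\left(q,t \right)} = 5$ ($S{\left(q,t \right)} = \left(6 - 1\right) + 0 = 5 + 0 = 5$)
$A{\left(v,T \right)} = 10$ ($A{\left(v,T \right)} = -2 - -12 = -2 + 12 = 10$)
$\left(-16 + A{\left(-1,S{\left(1,-1 \right)} \right)}\right)^{2} = \left(-16 + 10\right)^{2} = \left(-6\right)^{2} = 36$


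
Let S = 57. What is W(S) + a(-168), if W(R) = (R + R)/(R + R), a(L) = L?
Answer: -167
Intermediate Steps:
W(R) = 1 (W(R) = (2*R)/((2*R)) = (2*R)*(1/(2*R)) = 1)
W(S) + a(-168) = 1 - 168 = -167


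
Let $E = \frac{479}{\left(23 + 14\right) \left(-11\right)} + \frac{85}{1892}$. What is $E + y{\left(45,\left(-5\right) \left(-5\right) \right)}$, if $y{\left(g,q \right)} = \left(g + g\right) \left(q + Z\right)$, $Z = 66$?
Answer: $\frac{573253517}{70004} \approx 8188.9$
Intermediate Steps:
$y{\left(g,q \right)} = 2 g \left(66 + q\right)$ ($y{\left(g,q \right)} = \left(g + g\right) \left(q + 66\right) = 2 g \left(66 + q\right)$)
$E = - \frac{79243}{70004}$ ($E = \frac{479}{37 \left(-11\right)} + 85 \cdot \frac{1}{1892} = \frac{479}{-407} + \frac{85}{1892} = 479 \left(- \frac{1}{407}\right) + \frac{85}{1892} = - \frac{479}{407} + \frac{85}{1892} = - \frac{79243}{70004} \approx -1.132$)
$E + y{\left(45,\left(-5\right) \left(-5\right) \right)} = - \frac{79243}{70004} + 2 \cdot 45 \left(66 - -25\right) = - \frac{79243}{70004} + 2 \cdot 45 \left(66 + 25\right) = - \frac{79243}{70004} + 2 \cdot 45 \cdot 91 = - \frac{79243}{70004} + 8190 = \frac{573253517}{70004}$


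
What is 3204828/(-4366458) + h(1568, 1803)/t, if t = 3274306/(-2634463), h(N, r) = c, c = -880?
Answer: 280899605818282/397142211893 ≈ 707.30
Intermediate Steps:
h(N, r) = -880
t = -3274306/2634463 (t = 3274306*(-1/2634463) = -3274306/2634463 ≈ -1.2429)
3204828/(-4366458) + h(1568, 1803)/t = 3204828/(-4366458) - 880/(-3274306/2634463) = 3204828*(-1/4366458) - 880*(-2634463/3274306) = -178046/242581 + 1159163720/1637153 = 280899605818282/397142211893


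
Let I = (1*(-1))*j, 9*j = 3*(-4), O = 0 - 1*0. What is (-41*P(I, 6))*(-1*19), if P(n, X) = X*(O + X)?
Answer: 28044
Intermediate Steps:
O = 0 (O = 0 + 0 = 0)
j = -4/3 (j = (3*(-4))/9 = (⅑)*(-12) = -4/3 ≈ -1.3333)
I = 4/3 (I = (1*(-1))*(-4/3) = -1*(-4/3) = 4/3 ≈ 1.3333)
P(n, X) = X² (P(n, X) = X*(0 + X) = X*X = X²)
(-41*P(I, 6))*(-1*19) = (-41*6²)*(-1*19) = -41*36*(-19) = -1476*(-19) = 28044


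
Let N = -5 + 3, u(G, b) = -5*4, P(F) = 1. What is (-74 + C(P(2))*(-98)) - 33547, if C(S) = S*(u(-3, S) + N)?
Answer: -31465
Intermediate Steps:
u(G, b) = -20
N = -2
C(S) = -22*S (C(S) = S*(-20 - 2) = S*(-22) = -22*S)
(-74 + C(P(2))*(-98)) - 33547 = (-74 - 22*1*(-98)) - 33547 = (-74 - 22*(-98)) - 33547 = (-74 + 2156) - 33547 = 2082 - 33547 = -31465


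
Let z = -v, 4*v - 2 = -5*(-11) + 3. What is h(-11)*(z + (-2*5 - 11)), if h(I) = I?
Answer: 396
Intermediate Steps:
v = 15 (v = ½ + (-5*(-11) + 3)/4 = ½ + (55 + 3)/4 = ½ + (¼)*58 = ½ + 29/2 = 15)
z = -15 (z = -1*15 = -15)
h(-11)*(z + (-2*5 - 11)) = -11*(-15 + (-2*5 - 11)) = -11*(-15 + (-10 - 11)) = -11*(-15 - 21) = -11*(-36) = 396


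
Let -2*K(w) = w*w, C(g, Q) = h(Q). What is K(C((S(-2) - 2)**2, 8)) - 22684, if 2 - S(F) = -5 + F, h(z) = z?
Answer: -22716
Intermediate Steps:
S(F) = 7 - F (S(F) = 2 - (-5 + F) = 2 + (5 - F) = 7 - F)
C(g, Q) = Q
K(w) = -w**2/2 (K(w) = -w*w/2 = -w**2/2)
K(C((S(-2) - 2)**2, 8)) - 22684 = -1/2*8**2 - 22684 = -1/2*64 - 22684 = -32 - 22684 = -22716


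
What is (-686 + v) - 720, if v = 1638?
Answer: 232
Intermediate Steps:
(-686 + v) - 720 = (-686 + 1638) - 720 = 952 - 720 = 232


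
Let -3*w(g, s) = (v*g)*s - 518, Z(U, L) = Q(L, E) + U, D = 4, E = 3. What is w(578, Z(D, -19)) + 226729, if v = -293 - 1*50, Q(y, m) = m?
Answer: 2068483/3 ≈ 6.8949e+5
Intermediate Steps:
v = -343 (v = -293 - 50 = -343)
Z(U, L) = 3 + U
w(g, s) = 518/3 + 343*g*s/3 (w(g, s) = -((-343*g)*s - 518)/3 = -(-343*g*s - 518)/3 = -(-518 - 343*g*s)/3 = 518/3 + 343*g*s/3)
w(578, Z(D, -19)) + 226729 = (518/3 + (343/3)*578*(3 + 4)) + 226729 = (518/3 + (343/3)*578*7) + 226729 = (518/3 + 1387778/3) + 226729 = 1388296/3 + 226729 = 2068483/3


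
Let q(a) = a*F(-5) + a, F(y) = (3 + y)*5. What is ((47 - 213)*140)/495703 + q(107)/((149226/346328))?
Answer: -1620855793516/725213489 ≈ -2235.0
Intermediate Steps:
F(y) = 15 + 5*y
q(a) = -9*a (q(a) = a*(15 + 5*(-5)) + a = a*(15 - 25) + a = a*(-10) + a = -10*a + a = -9*a)
((47 - 213)*140)/495703 + q(107)/((149226/346328)) = ((47 - 213)*140)/495703 + (-9*107)/((149226/346328)) = -166*140*(1/495703) - 963/(149226*(1/346328)) = -23240*1/495703 - 963/74613/173164 = -23240/495703 - 963*173164/74613 = -23240/495703 - 55585644/24871 = -1620855793516/725213489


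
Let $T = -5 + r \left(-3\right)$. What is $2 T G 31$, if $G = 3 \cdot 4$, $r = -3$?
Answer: $2976$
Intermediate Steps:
$T = 4$ ($T = -5 - -9 = -5 + 9 = 4$)
$G = 12$
$2 T G 31 = 2 \cdot 4 \cdot 12 \cdot 31 = 8 \cdot 12 \cdot 31 = 96 \cdot 31 = 2976$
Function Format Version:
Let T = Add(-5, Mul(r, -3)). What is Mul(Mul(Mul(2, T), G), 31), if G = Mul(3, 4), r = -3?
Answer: 2976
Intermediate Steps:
T = 4 (T = Add(-5, Mul(-3, -3)) = Add(-5, 9) = 4)
G = 12
Mul(Mul(Mul(2, T), G), 31) = Mul(Mul(Mul(2, 4), 12), 31) = Mul(Mul(8, 12), 31) = Mul(96, 31) = 2976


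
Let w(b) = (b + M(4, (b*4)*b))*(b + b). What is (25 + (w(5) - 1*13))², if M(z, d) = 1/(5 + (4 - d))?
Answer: 31719424/8281 ≈ 3830.4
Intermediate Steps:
M(z, d) = 1/(9 - d)
w(b) = 2*b*(b - 1/(-9 + 4*b²)) (w(b) = (b - 1/(-9 + (b*4)*b))*(b + b) = (b - 1/(-9 + (4*b)*b))*(2*b) = (b - 1/(-9 + 4*b²))*(2*b) = 2*b*(b - 1/(-9 + 4*b²)))
(25 + (w(5) - 1*13))² = (25 + (2*5*(-1 + 5*(-9 + 4*5²))/(-9 + 4*5²) - 1*13))² = (25 + (2*5*(-1 + 5*(-9 + 4*25))/(-9 + 4*25) - 13))² = (25 + (2*5*(-1 + 5*(-9 + 100))/(-9 + 100) - 13))² = (25 + (2*5*(-1 + 5*91)/91 - 13))² = (25 + (2*5*(1/91)*(-1 + 455) - 13))² = (25 + (2*5*(1/91)*454 - 13))² = (25 + (4540/91 - 13))² = (25 + 3357/91)² = (5632/91)² = 31719424/8281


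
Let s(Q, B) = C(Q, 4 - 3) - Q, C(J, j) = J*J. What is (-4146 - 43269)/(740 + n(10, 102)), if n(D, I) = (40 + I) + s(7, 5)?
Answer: -15805/308 ≈ -51.315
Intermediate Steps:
C(J, j) = J**2
s(Q, B) = Q**2 - Q
n(D, I) = 82 + I (n(D, I) = (40 + I) + 7*(-1 + 7) = (40 + I) + 7*6 = (40 + I) + 42 = 82 + I)
(-4146 - 43269)/(740 + n(10, 102)) = (-4146 - 43269)/(740 + (82 + 102)) = -47415/(740 + 184) = -47415/924 = -47415*1/924 = -15805/308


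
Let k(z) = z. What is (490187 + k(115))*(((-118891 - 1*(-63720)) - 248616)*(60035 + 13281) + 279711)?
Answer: -10920088505420262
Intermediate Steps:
(490187 + k(115))*(((-118891 - 1*(-63720)) - 248616)*(60035 + 13281) + 279711) = (490187 + 115)*(((-118891 - 1*(-63720)) - 248616)*(60035 + 13281) + 279711) = 490302*(((-118891 + 63720) - 248616)*73316 + 279711) = 490302*((-55171 - 248616)*73316 + 279711) = 490302*(-303787*73316 + 279711) = 490302*(-22272447692 + 279711) = 490302*(-22272167981) = -10920088505420262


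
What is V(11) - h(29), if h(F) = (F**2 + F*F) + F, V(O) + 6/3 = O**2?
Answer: -1592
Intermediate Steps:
V(O) = -2 + O**2
h(F) = F + 2*F**2 (h(F) = (F**2 + F**2) + F = 2*F**2 + F = F + 2*F**2)
V(11) - h(29) = (-2 + 11**2) - 29*(1 + 2*29) = (-2 + 121) - 29*(1 + 58) = 119 - 29*59 = 119 - 1*1711 = 119 - 1711 = -1592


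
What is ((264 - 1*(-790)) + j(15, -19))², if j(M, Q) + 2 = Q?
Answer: 1067089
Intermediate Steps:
j(M, Q) = -2 + Q
((264 - 1*(-790)) + j(15, -19))² = ((264 - 1*(-790)) + (-2 - 19))² = ((264 + 790) - 21)² = (1054 - 21)² = 1033² = 1067089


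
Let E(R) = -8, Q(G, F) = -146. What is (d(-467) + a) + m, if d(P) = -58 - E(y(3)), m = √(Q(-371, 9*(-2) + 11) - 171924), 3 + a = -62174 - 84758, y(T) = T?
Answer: -146985 + I*√172070 ≈ -1.4699e+5 + 414.81*I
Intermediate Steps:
a = -146935 (a = -3 + (-62174 - 84758) = -3 - 146932 = -146935)
m = I*√172070 (m = √(-146 - 171924) = √(-172070) = I*√172070 ≈ 414.81*I)
d(P) = -50 (d(P) = -58 - 1*(-8) = -58 + 8 = -50)
(d(-467) + a) + m = (-50 - 146935) + I*√172070 = -146985 + I*√172070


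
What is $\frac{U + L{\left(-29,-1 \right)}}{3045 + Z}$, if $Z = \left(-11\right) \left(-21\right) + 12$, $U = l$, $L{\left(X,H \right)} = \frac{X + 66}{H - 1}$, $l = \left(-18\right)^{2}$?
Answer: $\frac{611}{6576} \approx 0.092914$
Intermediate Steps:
$l = 324$
$L{\left(X,H \right)} = \frac{66 + X}{-1 + H}$
$U = 324$
$Z = 243$ ($Z = 231 + 12 = 243$)
$\frac{U + L{\left(-29,-1 \right)}}{3045 + Z} = \frac{324 + \frac{66 - 29}{-1 - 1}}{3045 + 243} = \frac{324 + \frac{1}{-2} \cdot 37}{3288} = \left(324 - \frac{37}{2}\right) \frac{1}{3288} = \frac{611}{2} \cdot \frac{1}{3288} = \frac{611}{6576}$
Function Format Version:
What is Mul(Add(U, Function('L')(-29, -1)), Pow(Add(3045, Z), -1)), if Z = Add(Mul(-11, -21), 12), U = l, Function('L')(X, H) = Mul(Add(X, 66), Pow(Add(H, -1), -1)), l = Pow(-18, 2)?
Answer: Rational(611, 6576) ≈ 0.092914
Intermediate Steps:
l = 324
Function('L')(X, H) = Mul(Pow(Add(-1, H), -1), Add(66, X)) (Function('L')(X, H) = Mul(Add(66, X), Pow(Add(-1, H), -1)) = Mul(Pow(Add(-1, H), -1), Add(66, X)))
U = 324
Z = 243 (Z = Add(231, 12) = 243)
Mul(Add(U, Function('L')(-29, -1)), Pow(Add(3045, Z), -1)) = Mul(Add(324, Mul(Pow(Add(-1, -1), -1), Add(66, -29))), Pow(Add(3045, 243), -1)) = Mul(Add(324, Mul(Pow(-2, -1), 37)), Pow(3288, -1)) = Mul(Add(324, Mul(Rational(-1, 2), 37)), Rational(1, 3288)) = Mul(Add(324, Rational(-37, 2)), Rational(1, 3288)) = Mul(Rational(611, 2), Rational(1, 3288)) = Rational(611, 6576)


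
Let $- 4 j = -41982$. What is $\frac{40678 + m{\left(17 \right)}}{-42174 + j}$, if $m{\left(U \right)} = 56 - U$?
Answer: $- \frac{81434}{63357} \approx -1.2853$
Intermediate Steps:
$j = \frac{20991}{2}$ ($j = \left(- \frac{1}{4}\right) \left(-41982\right) = \frac{20991}{2} \approx 10496.0$)
$\frac{40678 + m{\left(17 \right)}}{-42174 + j} = \frac{40678 + \left(56 - 17\right)}{-42174 + \frac{20991}{2}} = \frac{40678 + \left(56 - 17\right)}{- \frac{63357}{2}} = \left(40678 + 39\right) \left(- \frac{2}{63357}\right) = 40717 \left(- \frac{2}{63357}\right) = - \frac{81434}{63357}$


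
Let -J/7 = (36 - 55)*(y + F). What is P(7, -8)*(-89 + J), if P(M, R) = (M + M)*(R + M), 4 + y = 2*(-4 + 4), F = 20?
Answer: -28546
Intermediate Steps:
y = -4 (y = -4 + 2*(-4 + 4) = -4 + 2*0 = -4 + 0 = -4)
P(M, R) = 2*M*(M + R) (P(M, R) = (2*M)*(M + R) = 2*M*(M + R))
J = 2128 (J = -7*(36 - 55)*(-4 + 20) = -(-133)*16 = -7*(-304) = 2128)
P(7, -8)*(-89 + J) = (2*7*(7 - 8))*(-89 + 2128) = (2*7*(-1))*2039 = -14*2039 = -28546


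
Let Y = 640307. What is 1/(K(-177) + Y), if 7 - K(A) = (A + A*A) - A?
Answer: 1/608985 ≈ 1.6421e-6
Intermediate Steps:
K(A) = 7 - A**2 (K(A) = 7 - ((A + A*A) - A) = 7 - ((A + A**2) - A) = 7 - A**2)
1/(K(-177) + Y) = 1/((7 - 1*(-177)**2) + 640307) = 1/((7 - 1*31329) + 640307) = 1/((7 - 31329) + 640307) = 1/(-31322 + 640307) = 1/608985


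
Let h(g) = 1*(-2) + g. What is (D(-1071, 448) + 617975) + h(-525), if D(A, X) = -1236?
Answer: 616212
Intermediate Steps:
h(g) = -2 + g
(D(-1071, 448) + 617975) + h(-525) = (-1236 + 617975) + (-2 - 525) = 616739 - 527 = 616212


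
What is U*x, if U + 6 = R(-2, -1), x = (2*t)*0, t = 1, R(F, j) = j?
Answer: 0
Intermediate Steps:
x = 0 (x = (2*1)*0 = 2*0 = 0)
U = -7 (U = -6 - 1 = -7)
U*x = -7*0 = 0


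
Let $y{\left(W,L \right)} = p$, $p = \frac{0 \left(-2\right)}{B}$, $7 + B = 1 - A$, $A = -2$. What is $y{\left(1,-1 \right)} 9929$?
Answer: $0$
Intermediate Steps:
$B = -4$ ($B = -7 + \left(1 - -2\right) = -7 + \left(1 + 2\right) = -7 + 3 = -4$)
$p = 0$ ($p = \frac{0 \left(-2\right)}{-4} = 0 \left(- \frac{1}{4}\right) = 0$)
$y{\left(W,L \right)} = 0$
$y{\left(1,-1 \right)} 9929 = 0 \cdot 9929 = 0$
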